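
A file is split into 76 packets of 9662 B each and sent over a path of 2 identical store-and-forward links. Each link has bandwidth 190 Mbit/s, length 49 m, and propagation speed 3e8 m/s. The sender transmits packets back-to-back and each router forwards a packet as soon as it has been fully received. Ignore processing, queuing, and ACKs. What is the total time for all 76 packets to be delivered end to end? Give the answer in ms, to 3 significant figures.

Per-hop transmission t_tx = L/R = 77296/190000000 = 0.406821 ms.
Per-hop propagation t_prop = 49/300000000 = 0.000163333 ms.
Pipeline fill: first packet needs 2·t_tx to clear all hops; remaining 75 packets each add one t_tx.
Total = (2+76-1)·t_tx + 2·t_prop = 77·0.406821 + 2·0.000163333 = 31.3 ms.

31.3 ms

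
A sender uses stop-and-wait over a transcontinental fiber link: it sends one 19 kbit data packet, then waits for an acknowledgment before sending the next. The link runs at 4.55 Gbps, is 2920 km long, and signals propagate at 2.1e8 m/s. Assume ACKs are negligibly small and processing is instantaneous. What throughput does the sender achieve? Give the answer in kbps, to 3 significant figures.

t_tx = L/R = 19000/4550000000 = 4.17582e-06 s.
t_prop = 2920000/210000000 = 0.0139048 s; RTT = 0.0278095 s.
Cycle = t_tx + RTT = 0.0278137 s.
Throughput = L / cycle = 19000 / 0.0278137 = 683 kbps.

683 kbps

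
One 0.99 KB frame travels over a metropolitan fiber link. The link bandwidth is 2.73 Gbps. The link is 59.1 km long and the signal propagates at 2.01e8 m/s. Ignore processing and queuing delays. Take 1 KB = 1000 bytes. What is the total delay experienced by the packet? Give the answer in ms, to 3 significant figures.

L = 7920 bits.
Transmission delay = L/R = 7920 / 2730000000 = 0.0029011 ms.
Propagation delay = d/s = 59100 m / 2.01e+08 m/s = 0.29403 ms.
Total = 0.297 ms.

0.297 ms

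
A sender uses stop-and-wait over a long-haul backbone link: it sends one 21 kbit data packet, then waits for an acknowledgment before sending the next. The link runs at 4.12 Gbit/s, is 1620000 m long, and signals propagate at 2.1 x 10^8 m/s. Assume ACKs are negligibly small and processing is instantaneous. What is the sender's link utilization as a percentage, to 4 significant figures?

t_tx = L/R = 21000/4120000000 = 5.09709e-06 s.
t_prop = 1620000/210000000 = 0.00771429 s; RTT = 0.0154286 s.
Cycle = t_tx + RTT = 0.0154337 s.
Utilization = t_tx / cycle = 5.09709e-06/0.0154337 = 0.03303 %.

0.03303 %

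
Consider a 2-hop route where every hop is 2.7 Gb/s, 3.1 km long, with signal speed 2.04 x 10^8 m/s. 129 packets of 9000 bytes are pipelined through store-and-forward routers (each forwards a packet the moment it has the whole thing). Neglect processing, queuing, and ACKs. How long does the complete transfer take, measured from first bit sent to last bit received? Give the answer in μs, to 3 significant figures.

3500 μs

Per-hop transmission t_tx = L/R = 72000/2700000000 = 26.6667 μs.
Per-hop propagation t_prop = 3100/204000000 = 15.1961 μs.
Pipeline fill: first packet needs 2·t_tx to clear all hops; remaining 128 packets each add one t_tx.
Total = (2+129-1)·t_tx + 2·t_prop = 130·26.6667 + 2·15.1961 = 3500 μs.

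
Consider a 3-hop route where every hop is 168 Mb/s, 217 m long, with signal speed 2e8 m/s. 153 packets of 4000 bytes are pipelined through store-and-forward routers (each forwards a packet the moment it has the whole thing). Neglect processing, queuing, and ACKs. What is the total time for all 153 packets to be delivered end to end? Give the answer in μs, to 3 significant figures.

29500 μs

Per-hop transmission t_tx = L/R = 32000/168000000 = 190.476 μs.
Per-hop propagation t_prop = 217/200000000 = 1.085 μs.
Pipeline fill: first packet needs 3·t_tx to clear all hops; remaining 152 packets each add one t_tx.
Total = (3+153-1)·t_tx + 3·t_prop = 155·190.476 + 3·1.085 = 29500 μs.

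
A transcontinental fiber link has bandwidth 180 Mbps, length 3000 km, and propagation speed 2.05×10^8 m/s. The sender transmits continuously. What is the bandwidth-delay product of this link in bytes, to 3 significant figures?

329000 bytes

Propagation delay = 3000000 / 2.05e+08 = 0.0146341 s.
BDP = R × t_prop = 180000000 × 0.0146341 = 2634150 bits.
In bytes: 2634150/8 = 329000 bytes.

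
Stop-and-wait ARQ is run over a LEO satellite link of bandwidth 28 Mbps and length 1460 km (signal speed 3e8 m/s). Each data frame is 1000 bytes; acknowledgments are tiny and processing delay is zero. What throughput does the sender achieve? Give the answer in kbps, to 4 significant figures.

t_tx = L/R = 8000/28000000 = 0.000285714 s.
t_prop = 1460000/300000000 = 0.00486667 s; RTT = 0.00973333 s.
Cycle = t_tx + RTT = 0.010019 s.
Throughput = L / cycle = 8000 / 0.010019 = 798.5 kbps.

798.5 kbps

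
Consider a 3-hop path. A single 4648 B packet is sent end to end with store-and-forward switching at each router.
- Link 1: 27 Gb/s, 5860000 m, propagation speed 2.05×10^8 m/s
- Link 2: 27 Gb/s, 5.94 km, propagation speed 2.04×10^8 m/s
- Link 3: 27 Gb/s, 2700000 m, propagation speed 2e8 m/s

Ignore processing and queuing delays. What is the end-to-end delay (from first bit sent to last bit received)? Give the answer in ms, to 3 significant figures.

42.1 ms

L = 4648 × 8 = 37184 bits.
Transmission delay per hop = L/R = 37184/27000000000 = 0.00137719 ms; 3 hops → 0.00413156 ms.
Propagation delays (d/s per hop): 28.5854, 0.0291176, 13.5 ms; sum = 42.1145 ms.
End-to-end = 42.1 ms.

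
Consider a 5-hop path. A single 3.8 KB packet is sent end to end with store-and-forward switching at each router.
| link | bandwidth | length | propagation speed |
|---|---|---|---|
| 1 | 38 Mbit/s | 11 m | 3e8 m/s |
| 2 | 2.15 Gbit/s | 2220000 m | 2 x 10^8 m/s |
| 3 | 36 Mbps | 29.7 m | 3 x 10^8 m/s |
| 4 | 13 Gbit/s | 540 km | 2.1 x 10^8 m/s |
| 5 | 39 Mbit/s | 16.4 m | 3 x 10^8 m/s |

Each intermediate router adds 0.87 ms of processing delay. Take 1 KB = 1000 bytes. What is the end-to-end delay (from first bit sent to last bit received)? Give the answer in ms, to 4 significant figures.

L = 30400 bits.
Transmission delays (L/R per hop): 0.8, 0.0141395, 0.844444, 0.00233846, 0.779487 ms; sum = 2.44041 ms.
Propagation delays (d/s per hop): 3.66667e-05, 11.1, 9.9e-05, 2.57143, 5.46667e-05 ms; sum = 13.6716 ms.
Processing at 4 router(s): 4 × 0.87 ms = 3.48 ms.
End-to-end = 19.59 ms.

19.59 ms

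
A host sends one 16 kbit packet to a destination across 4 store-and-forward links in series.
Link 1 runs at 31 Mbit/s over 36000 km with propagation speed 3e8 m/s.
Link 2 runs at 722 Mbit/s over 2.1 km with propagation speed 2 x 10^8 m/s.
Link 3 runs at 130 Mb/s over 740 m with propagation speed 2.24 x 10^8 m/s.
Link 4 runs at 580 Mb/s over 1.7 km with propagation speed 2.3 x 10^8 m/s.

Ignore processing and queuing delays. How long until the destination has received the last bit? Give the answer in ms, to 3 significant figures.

L = 16000 bits.
Transmission delays (L/R per hop): 0.516129, 0.0221607, 0.123077, 0.0275862 ms; sum = 0.688953 ms.
Propagation delays (d/s per hop): 120, 0.0105, 0.00330357, 0.0073913 ms; sum = 120.021 ms.
End-to-end = 121 ms.

121 ms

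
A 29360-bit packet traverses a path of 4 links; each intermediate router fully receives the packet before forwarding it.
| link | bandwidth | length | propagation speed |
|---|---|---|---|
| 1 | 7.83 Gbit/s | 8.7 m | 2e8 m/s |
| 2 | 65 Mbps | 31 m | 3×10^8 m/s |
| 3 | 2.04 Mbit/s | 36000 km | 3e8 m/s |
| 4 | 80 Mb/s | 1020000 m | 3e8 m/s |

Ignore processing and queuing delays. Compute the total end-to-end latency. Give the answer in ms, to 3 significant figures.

Transmission delays (L/R per hop): 0.00374968, 0.451692, 14.3922, 0.367 ms; sum = 15.2146 ms.
Propagation delays (d/s per hop): 4.35e-05, 0.000103333, 120, 3.4 ms; sum = 123.4 ms.
End-to-end = 139 ms.

139 ms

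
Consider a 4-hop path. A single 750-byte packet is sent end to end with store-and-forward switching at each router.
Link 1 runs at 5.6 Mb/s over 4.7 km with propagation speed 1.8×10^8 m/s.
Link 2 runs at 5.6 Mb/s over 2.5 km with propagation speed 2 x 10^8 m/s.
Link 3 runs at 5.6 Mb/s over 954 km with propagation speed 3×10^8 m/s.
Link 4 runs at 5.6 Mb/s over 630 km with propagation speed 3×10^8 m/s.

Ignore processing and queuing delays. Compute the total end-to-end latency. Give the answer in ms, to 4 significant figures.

9.604 ms

L = 750 × 8 = 6000 bits.
Transmission delay per hop = L/R = 6000/5600000 = 1.07143 ms; 4 hops → 4.28571 ms.
Propagation delays (d/s per hop): 0.0261111, 0.0125, 3.18, 2.1 ms; sum = 5.31861 ms.
End-to-end = 9.604 ms.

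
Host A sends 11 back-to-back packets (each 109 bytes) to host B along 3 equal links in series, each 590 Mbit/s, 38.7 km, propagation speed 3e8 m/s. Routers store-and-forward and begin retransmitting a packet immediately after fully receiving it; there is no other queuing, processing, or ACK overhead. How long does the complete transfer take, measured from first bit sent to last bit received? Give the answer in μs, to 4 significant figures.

406.2 μs

Per-hop transmission t_tx = L/R = 872/590000000 = 1.47797 μs.
Per-hop propagation t_prop = 38700/300000000 = 129 μs.
Pipeline fill: first packet needs 3·t_tx to clear all hops; remaining 10 packets each add one t_tx.
Total = (3+11-1)·t_tx + 3·t_prop = 13·1.47797 + 3·129 = 406.2 μs.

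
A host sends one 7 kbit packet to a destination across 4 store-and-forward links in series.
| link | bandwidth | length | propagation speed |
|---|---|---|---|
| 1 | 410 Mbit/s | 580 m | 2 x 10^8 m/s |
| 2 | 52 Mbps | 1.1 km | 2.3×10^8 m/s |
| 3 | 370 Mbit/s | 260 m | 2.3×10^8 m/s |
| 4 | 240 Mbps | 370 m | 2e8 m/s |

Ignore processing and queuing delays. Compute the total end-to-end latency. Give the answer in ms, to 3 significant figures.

L = 7000 bits.
Transmission delays (L/R per hop): 0.0170732, 0.134615, 0.0189189, 0.0291667 ms; sum = 0.199774 ms.
Propagation delays (d/s per hop): 0.0029, 0.00478261, 0.00113043, 0.00185 ms; sum = 0.010663 ms.
End-to-end = 0.210 ms.

0.210 ms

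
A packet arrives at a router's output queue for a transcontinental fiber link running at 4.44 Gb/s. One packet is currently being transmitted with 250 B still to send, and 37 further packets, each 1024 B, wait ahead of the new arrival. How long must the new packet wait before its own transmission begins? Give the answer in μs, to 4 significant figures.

68.72 μs

Each queued packet: L/R = 8192/4440000000 = 1.84505 μs.
37 queued → 68.2667 μs.
Plus remaining 2000 bits of current packet: 0.45045 μs.
Queuing delay = 68.72 μs.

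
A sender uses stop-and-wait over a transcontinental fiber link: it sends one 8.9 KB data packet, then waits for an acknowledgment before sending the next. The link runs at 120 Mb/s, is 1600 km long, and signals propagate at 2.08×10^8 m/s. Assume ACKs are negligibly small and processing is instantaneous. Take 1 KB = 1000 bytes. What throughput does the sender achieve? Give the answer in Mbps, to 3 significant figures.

t_tx = L/R = 71200/120000000 = 0.000593333 s.
t_prop = 1600000/208000000 = 0.00769231 s; RTT = 0.0153846 s.
Cycle = t_tx + RTT = 0.0159779 s.
Throughput = L / cycle = 71200 / 0.0159779 = 4.46 Mbps.

4.46 Mbps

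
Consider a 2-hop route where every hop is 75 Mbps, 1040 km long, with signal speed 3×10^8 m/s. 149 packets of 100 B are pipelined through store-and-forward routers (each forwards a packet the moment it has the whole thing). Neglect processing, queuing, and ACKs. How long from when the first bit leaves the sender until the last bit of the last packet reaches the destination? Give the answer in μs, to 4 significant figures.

8533 μs

Per-hop transmission t_tx = L/R = 800/75000000 = 10.6667 μs.
Per-hop propagation t_prop = 1040000/300000000 = 3466.67 μs.
Pipeline fill: first packet needs 2·t_tx to clear all hops; remaining 148 packets each add one t_tx.
Total = (2+149-1)·t_tx + 2·t_prop = 150·10.6667 + 2·3466.67 = 8533 μs.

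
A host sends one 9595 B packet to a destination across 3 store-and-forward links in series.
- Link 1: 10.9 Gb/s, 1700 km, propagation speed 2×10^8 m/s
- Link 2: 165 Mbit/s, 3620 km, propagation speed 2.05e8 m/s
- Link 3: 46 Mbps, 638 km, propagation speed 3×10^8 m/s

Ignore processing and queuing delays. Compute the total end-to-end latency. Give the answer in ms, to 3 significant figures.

30.4 ms

L = 9595 × 8 = 76760 bits.
Transmission delays (L/R per hop): 0.0070422, 0.465212, 1.6687 ms; sum = 2.14095 ms.
Propagation delays (d/s per hop): 8.5, 17.6585, 2.12667 ms; sum = 28.2852 ms.
End-to-end = 30.4 ms.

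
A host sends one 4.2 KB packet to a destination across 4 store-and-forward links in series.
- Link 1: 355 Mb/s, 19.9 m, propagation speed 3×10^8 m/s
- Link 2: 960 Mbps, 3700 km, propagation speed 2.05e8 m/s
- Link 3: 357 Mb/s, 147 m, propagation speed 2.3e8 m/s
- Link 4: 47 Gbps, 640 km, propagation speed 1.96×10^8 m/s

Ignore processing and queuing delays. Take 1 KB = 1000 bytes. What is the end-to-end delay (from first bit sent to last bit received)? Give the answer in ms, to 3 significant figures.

21.5 ms

L = 33600 bits.
Transmission delays (L/R per hop): 0.0946479, 0.035, 0.0941176, 0.000714894 ms; sum = 0.22448 ms.
Propagation delays (d/s per hop): 6.63333e-05, 18.0488, 0.00063913, 3.26531 ms; sum = 21.3148 ms.
End-to-end = 21.5 ms.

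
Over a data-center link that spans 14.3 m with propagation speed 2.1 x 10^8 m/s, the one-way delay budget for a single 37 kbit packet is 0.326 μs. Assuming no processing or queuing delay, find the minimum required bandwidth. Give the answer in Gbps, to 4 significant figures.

143.5 Gbps

Propagation delay = 14.3 / 210000000 = 0.0680952 μs.
Transmission budget = 0.326 − 0.0680952 = 0.257905 μs.
R ≥ L / t_tx = 37000 bits / 2.57905e-07 s = 143.5 Gbps.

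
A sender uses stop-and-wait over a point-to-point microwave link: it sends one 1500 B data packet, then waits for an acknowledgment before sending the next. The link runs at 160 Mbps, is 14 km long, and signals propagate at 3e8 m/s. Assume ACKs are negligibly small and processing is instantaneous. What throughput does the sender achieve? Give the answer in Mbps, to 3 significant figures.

71.3 Mbps

t_tx = L/R = 12000/160000000 = 7.5e-05 s.
t_prop = 14000/300000000 = 4.66667e-05 s; RTT = 9.33333e-05 s.
Cycle = t_tx + RTT = 0.000168333 s.
Throughput = L / cycle = 12000 / 0.000168333 = 71.3 Mbps.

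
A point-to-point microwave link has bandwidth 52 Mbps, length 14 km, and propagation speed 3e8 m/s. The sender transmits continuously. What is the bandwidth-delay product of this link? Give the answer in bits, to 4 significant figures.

Propagation delay = 14000 / 300000000 = 4.66667e-05 s.
BDP = R × t_prop = 52000000 × 4.66667e-05 = 2426.67 bits.

2427 bits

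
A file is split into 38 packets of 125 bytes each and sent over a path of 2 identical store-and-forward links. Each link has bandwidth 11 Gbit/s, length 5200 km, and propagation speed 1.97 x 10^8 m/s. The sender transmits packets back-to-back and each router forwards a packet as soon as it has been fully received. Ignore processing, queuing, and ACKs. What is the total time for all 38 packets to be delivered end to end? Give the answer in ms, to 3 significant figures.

52.8 ms

Per-hop transmission t_tx = L/R = 1000/11000000000 = 9.09091e-05 ms.
Per-hop propagation t_prop = 5200000/197000000 = 26.3959 ms.
Pipeline fill: first packet needs 2·t_tx to clear all hops; remaining 37 packets each add one t_tx.
Total = (2+38-1)·t_tx + 2·t_prop = 39·9.09091e-05 + 2·26.3959 = 52.8 ms.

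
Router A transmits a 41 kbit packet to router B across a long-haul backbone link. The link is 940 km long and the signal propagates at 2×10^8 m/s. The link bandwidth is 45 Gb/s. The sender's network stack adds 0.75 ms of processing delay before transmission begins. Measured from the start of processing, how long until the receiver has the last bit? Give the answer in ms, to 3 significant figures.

5.45 ms

L = 41000 bits.
Transmission delay = L/R = 41000 / 45000000000 = 0.000911111 ms.
Propagation delay = d/s = 940000 m / 200000000 m/s = 4.7 ms.
Plus processing delay 0.75 ms = 0.75 ms.
Total = 5.45 ms.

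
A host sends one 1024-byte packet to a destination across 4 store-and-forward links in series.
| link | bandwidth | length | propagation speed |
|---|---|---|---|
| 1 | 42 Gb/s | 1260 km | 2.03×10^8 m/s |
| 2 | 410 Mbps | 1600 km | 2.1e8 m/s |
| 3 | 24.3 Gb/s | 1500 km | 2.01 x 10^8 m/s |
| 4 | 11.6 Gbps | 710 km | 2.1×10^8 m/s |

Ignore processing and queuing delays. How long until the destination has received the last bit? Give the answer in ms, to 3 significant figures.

L = 1024 × 8 = 8192 bits.
Transmission delays (L/R per hop): 0.000195048, 0.0199805, 0.000337119, 0.000706207 ms; sum = 0.0212189 ms.
Propagation delays (d/s per hop): 6.2069, 7.61905, 7.46269, 3.38095 ms; sum = 24.6696 ms.
End-to-end = 24.7 ms.

24.7 ms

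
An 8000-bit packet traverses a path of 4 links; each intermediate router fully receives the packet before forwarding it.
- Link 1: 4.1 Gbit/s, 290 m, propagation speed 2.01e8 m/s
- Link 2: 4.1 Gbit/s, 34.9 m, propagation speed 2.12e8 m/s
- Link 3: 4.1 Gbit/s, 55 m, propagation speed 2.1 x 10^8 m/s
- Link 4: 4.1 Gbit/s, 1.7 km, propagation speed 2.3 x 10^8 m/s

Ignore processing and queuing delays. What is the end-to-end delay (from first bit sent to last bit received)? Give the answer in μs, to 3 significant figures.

Transmission delay per hop = L/R = 8000/4.1e+09 = 1.95122 μs; 4 hops → 7.80488 μs.
Propagation delays (d/s per hop): 1.44279, 0.164623, 0.261905, 7.3913 μs; sum = 9.26062 μs.
End-to-end = 17.1 μs.

17.1 μs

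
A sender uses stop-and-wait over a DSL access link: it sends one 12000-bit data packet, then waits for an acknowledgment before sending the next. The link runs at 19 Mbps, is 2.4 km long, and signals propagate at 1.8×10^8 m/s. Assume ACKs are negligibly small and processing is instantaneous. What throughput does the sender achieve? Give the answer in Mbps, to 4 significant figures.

t_tx = L/R = 12000/19000000 = 0.000631579 s.
t_prop = 2400/180000000 = 1.33333e-05 s; RTT = 2.66667e-05 s.
Cycle = t_tx + RTT = 0.000658246 s.
Throughput = L / cycle = 12000 / 0.000658246 = 18.23 Mbps.

18.23 Mbps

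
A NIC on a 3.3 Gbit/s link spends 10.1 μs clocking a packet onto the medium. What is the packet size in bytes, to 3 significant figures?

L = R × t_tx = 3300000000 b/s × 1.01e-05 s = 33330 bits.
In bytes: 33330 / 8 = 4170 bytes.

4170 bytes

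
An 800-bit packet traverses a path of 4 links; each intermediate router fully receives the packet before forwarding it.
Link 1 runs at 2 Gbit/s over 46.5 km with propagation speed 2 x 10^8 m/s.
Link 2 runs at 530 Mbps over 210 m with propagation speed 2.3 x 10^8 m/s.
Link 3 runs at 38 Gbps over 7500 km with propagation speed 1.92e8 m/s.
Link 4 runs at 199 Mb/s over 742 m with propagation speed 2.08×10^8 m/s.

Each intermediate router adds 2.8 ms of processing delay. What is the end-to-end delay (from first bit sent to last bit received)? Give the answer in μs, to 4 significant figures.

47710 μs

Transmission delays (L/R per hop): 0.4, 1.50943, 0.0210526, 4.0201 μs; sum = 5.95059 μs.
Propagation delays (d/s per hop): 232.5, 0.913043, 39062.5, 3.56731 μs; sum = 39299.5 μs.
Processing at 3 router(s): 3 × 2.8 ms = 8400 μs.
End-to-end = 47710 μs.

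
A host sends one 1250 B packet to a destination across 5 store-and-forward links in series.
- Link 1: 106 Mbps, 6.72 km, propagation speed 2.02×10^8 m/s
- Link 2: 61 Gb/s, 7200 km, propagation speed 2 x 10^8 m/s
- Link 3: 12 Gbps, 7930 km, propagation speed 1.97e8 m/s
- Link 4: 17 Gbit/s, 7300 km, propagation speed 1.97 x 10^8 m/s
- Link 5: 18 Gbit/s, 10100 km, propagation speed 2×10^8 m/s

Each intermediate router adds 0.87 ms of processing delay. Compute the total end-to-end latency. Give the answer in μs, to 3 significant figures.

L = 1250 × 8 = 10000 bits.
Transmission delays (L/R per hop): 94.3396, 0.163934, 0.833333, 0.588235, 0.555556 μs; sum = 96.4807 μs.
Propagation delays (d/s per hop): 33.2673, 36000, 40253.8, 37055.8, 50500 μs; sum = 163843 μs.
Processing at 4 router(s): 4 × 0.87 ms = 3480 μs.
End-to-end = 167000 μs.

167000 μs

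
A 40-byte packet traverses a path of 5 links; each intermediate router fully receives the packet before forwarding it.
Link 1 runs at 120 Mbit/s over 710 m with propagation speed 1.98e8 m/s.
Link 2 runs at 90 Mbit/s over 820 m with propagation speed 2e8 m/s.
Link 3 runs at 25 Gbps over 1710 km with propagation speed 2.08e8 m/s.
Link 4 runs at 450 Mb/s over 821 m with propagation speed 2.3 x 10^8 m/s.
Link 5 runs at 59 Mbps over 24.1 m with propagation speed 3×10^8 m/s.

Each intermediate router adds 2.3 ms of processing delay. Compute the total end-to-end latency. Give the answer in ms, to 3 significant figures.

L = 40 × 8 = 320 bits.
Transmission delays (L/R per hop): 0.00266667, 0.00355556, 1.28e-05, 0.000711111, 0.00542373 ms; sum = 0.0123699 ms.
Propagation delays (d/s per hop): 0.00358586, 0.0041, 8.22115, 0.00356957, 8.03333e-05 ms; sum = 8.23249 ms.
Processing at 4 router(s): 4 × 2.3 ms = 9.2 ms.
End-to-end = 17.4 ms.

17.4 ms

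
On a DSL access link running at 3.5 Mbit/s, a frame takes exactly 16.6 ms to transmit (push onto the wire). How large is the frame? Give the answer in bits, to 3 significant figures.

L = R × t_tx = 3500000 b/s × 0.0166 s = 58100 bits.

58100 bits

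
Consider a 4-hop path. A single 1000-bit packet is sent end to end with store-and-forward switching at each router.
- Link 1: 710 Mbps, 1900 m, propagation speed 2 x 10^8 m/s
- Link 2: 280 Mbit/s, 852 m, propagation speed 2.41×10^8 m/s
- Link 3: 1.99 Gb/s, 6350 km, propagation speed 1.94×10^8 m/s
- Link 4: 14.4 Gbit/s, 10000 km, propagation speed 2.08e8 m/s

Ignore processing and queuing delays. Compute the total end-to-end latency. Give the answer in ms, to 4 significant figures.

Transmission delays (L/R per hop): 0.00140845, 0.00357143, 0.000502513, 6.94444e-05 ms; sum = 0.00555184 ms.
Propagation delays (d/s per hop): 0.0095, 0.00353527, 32.732, 48.0769 ms; sum = 80.8219 ms.
End-to-end = 80.83 ms.

80.83 ms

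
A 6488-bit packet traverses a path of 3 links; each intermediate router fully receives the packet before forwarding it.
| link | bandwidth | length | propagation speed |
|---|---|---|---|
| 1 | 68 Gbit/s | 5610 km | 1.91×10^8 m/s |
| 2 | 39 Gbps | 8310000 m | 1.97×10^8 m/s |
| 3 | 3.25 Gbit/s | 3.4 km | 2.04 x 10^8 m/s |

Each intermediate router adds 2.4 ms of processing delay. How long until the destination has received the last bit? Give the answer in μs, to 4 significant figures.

76370 μs

Transmission delays (L/R per hop): 0.0954118, 0.166359, 1.99631 μs; sum = 2.25808 μs.
Propagation delays (d/s per hop): 29371.7, 42182.7, 16.6667 μs; sum = 71571.1 μs.
Processing at 2 router(s): 2 × 2.4 ms = 4800 μs.
End-to-end = 76370 μs.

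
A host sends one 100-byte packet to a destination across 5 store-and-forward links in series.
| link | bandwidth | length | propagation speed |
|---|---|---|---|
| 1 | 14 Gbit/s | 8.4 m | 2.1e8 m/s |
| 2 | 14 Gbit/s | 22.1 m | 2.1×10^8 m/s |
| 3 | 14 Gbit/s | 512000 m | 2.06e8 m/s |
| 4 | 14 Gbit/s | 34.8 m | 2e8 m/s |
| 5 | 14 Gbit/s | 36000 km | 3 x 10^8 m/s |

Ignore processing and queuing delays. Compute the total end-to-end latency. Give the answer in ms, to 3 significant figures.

122 ms

L = 100 × 8 = 800 bits.
Transmission delay per hop = L/R = 800/14000000000 = 5.71429e-05 ms; 5 hops → 0.000285714 ms.
Propagation delays (d/s per hop): 4e-05, 0.000105238, 2.48544, 0.000174, 120 ms; sum = 122.486 ms.
End-to-end = 122 ms.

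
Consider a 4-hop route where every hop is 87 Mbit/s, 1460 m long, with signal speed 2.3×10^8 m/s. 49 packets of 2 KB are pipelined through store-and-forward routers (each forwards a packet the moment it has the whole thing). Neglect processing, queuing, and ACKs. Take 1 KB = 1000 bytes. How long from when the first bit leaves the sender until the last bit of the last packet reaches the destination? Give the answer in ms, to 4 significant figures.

Per-hop transmission t_tx = L/R = 16000/87000000 = 0.183908 ms.
Per-hop propagation t_prop = 1460/2.3e+08 = 0.00634783 ms.
Pipeline fill: first packet needs 4·t_tx to clear all hops; remaining 48 packets each add one t_tx.
Total = (4+49-1)·t_tx + 4·t_prop = 52·0.183908 + 4·0.00634783 = 9.589 ms.

9.589 ms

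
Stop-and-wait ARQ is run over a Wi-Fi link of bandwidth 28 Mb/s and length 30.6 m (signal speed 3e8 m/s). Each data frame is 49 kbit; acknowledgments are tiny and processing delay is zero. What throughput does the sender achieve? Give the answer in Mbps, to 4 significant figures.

t_tx = L/R = 49000/28000000 = 0.00175 s.
t_prop = 30.6/300000000 = 1.02e-07 s; RTT = 2.04e-07 s.
Cycle = t_tx + RTT = 0.0017502 s.
Throughput = L / cycle = 49000 / 0.0017502 = 28.00 Mbps.

28.00 Mbps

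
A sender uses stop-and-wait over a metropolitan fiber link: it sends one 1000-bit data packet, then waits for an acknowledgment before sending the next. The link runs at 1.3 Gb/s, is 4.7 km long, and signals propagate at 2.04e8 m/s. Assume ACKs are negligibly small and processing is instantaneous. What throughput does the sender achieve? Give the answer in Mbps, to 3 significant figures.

t_tx = L/R = 1000/1300000000 = 7.69231e-07 s.
t_prop = 4700/204000000 = 2.30392e-05 s; RTT = 4.60784e-05 s.
Cycle = t_tx + RTT = 4.68477e-05 s.
Throughput = L / cycle = 1000 / 4.68477e-05 = 21.3 Mbps.

21.3 Mbps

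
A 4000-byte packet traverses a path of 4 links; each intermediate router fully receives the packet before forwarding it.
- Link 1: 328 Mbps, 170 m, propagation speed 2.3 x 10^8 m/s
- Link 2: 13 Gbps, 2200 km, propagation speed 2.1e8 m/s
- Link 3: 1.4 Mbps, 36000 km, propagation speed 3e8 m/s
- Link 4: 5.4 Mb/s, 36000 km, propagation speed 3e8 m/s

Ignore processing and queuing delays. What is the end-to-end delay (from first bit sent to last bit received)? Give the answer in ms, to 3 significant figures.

279 ms

L = 4000 × 8 = 32000 bits.
Transmission delays (L/R per hop): 0.097561, 0.00246154, 22.8571, 5.92593 ms; sum = 28.8831 ms.
Propagation delays (d/s per hop): 0.00073913, 10.4762, 120, 120 ms; sum = 250.477 ms.
End-to-end = 279 ms.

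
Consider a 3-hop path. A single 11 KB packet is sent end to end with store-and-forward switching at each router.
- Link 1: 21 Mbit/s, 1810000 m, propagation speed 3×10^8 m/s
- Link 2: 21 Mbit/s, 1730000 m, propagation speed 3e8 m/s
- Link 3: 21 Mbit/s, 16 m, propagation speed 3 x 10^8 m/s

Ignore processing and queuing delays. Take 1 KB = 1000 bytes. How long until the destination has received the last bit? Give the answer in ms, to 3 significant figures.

24.4 ms

L = 88000 bits.
Transmission delay per hop = L/R = 88000/21000000 = 4.19048 ms; 3 hops → 12.5714 ms.
Propagation delays (d/s per hop): 6.03333, 5.76667, 5.33333e-05 ms; sum = 11.8001 ms.
End-to-end = 24.4 ms.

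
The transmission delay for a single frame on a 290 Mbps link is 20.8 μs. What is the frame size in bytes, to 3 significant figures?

L = R × t_tx = 290000000 b/s × 2.08e-05 s = 6032 bits.
In bytes: 6032 / 8 = 754 bytes.

754 bytes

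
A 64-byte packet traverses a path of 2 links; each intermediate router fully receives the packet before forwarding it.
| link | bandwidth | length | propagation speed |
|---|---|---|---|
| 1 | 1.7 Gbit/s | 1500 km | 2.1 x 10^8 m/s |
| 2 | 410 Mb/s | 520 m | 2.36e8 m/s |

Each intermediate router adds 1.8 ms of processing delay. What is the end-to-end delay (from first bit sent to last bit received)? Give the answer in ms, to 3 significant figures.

L = 64 × 8 = 512 bits.
Transmission delays (L/R per hop): 0.000301176, 0.00124878 ms; sum = 0.00154996 ms.
Propagation delays (d/s per hop): 7.14286, 0.00220339 ms; sum = 7.14506 ms.
Processing at 1 router(s): 1 × 1.8 ms = 1.8 ms.
End-to-end = 8.95 ms.

8.95 ms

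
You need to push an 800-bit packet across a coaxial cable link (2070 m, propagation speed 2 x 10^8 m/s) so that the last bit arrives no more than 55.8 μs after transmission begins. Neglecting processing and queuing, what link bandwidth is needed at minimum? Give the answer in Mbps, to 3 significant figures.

Propagation delay = 2070 / 200000000 = 10.35 μs.
Transmission budget = 55.8 − 10.35 = 45.45 μs.
R ≥ L / t_tx = 800 bits / 4.545e-05 s = 17.6 Mbps.

17.6 Mbps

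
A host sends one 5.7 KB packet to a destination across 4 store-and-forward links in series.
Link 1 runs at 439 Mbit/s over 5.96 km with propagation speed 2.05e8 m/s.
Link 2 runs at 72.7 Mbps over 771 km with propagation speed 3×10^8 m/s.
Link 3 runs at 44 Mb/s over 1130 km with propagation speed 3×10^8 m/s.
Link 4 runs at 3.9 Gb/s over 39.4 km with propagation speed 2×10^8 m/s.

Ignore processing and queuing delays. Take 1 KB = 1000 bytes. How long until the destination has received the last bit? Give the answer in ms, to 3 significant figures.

8.34 ms

L = 45600 bits.
Transmission delays (L/R per hop): 0.103872, 0.627235, 1.03636, 0.0116923 ms; sum = 1.77916 ms.
Propagation delays (d/s per hop): 0.0290732, 2.57, 3.76667, 0.197 ms; sum = 6.56274 ms.
End-to-end = 8.34 ms.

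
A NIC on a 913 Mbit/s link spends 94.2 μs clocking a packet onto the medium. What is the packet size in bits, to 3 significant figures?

86000 bits

L = R × t_tx = 913000000 b/s × 9.42e-05 s = 86004.6 bits.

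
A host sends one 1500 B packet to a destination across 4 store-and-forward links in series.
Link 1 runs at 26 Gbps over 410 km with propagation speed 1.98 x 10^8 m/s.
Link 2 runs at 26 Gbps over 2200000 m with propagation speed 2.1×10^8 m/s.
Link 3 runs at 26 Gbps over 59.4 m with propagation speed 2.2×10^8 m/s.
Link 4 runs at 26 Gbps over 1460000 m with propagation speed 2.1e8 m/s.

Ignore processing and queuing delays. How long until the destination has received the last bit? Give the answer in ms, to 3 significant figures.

L = 1500 × 8 = 12000 bits.
Transmission delay per hop = L/R = 12000/26000000000 = 0.000461538 ms; 4 hops → 0.00184615 ms.
Propagation delays (d/s per hop): 2.07071, 10.4762, 0.00027, 6.95238 ms; sum = 19.4995 ms.
End-to-end = 19.5 ms.

19.5 ms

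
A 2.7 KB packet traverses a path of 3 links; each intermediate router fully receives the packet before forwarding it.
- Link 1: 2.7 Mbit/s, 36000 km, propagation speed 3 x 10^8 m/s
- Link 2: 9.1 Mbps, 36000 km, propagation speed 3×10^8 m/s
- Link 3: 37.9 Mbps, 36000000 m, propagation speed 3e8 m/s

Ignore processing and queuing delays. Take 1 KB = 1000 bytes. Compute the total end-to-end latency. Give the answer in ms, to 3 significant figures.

L = 21600 bits.
Transmission delays (L/R per hop): 8, 2.37363, 0.569921 ms; sum = 10.9435 ms.
Propagation delays (d/s per hop): 120, 120, 120 ms; sum = 360 ms.
End-to-end = 371 ms.

371 ms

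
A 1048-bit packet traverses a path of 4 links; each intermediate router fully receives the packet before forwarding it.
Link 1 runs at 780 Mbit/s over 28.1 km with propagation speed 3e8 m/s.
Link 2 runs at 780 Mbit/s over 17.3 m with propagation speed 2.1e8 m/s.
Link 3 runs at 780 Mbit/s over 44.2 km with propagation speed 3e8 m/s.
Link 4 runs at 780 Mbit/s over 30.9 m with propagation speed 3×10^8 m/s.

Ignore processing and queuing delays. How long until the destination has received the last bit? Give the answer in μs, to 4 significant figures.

246.6 μs

Transmission delay per hop = L/R = 1048/780000000 = 1.34359 μs; 4 hops → 5.37436 μs.
Propagation delays (d/s per hop): 93.6667, 0.082381, 147.333, 0.103 μs; sum = 241.185 μs.
End-to-end = 246.6 μs.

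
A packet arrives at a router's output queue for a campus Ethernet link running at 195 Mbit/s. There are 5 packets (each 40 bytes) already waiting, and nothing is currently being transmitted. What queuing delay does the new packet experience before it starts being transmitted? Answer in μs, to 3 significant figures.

Each queued packet: L/R = 320/195000000 = 1.64103 μs.
5 queued → 8.20513 μs.
Queuing delay = 8.21 μs.

8.21 μs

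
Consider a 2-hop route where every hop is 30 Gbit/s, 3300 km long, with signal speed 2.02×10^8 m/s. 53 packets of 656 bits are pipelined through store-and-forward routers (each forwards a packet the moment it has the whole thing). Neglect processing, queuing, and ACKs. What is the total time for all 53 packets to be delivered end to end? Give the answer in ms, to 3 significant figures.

Per-hop transmission t_tx = L/R = 656/30000000000 = 2.18667e-05 ms.
Per-hop propagation t_prop = 3300000/202000000 = 16.3366 ms.
Pipeline fill: first packet needs 2·t_tx to clear all hops; remaining 52 packets each add one t_tx.
Total = (2+53-1)·t_tx + 2·t_prop = 54·2.18667e-05 + 2·16.3366 = 32.7 ms.

32.7 ms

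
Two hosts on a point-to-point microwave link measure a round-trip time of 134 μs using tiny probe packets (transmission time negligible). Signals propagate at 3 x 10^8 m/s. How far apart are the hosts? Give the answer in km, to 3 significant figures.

One-way propagation = RTT/2 = 67 μs.
d = s × t = 300000000 × 6.7e-05 = 20.1 km.

20.1 km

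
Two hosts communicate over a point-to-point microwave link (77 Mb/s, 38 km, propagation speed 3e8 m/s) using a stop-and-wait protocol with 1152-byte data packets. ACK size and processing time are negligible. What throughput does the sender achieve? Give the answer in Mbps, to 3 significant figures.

24.7 Mbps

t_tx = L/R = 9216/77000000 = 0.000119688 s.
t_prop = 38000/300000000 = 0.000126667 s; RTT = 0.000253333 s.
Cycle = t_tx + RTT = 0.000373022 s.
Throughput = L / cycle = 9216 / 0.000373022 = 24.7 Mbps.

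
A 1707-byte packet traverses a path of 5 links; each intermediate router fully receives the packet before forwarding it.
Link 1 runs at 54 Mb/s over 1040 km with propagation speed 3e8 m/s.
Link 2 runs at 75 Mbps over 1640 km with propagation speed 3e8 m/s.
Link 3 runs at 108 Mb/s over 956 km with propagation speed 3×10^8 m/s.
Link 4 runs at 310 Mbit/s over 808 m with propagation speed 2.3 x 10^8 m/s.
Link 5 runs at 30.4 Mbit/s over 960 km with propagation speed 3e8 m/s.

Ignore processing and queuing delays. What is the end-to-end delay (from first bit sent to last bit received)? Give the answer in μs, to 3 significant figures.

L = 1707 × 8 = 13656 bits.
Transmission delays (L/R per hop): 252.889, 182.08, 126.444, 44.0516, 449.211 μs; sum = 1054.68 μs.
Propagation delays (d/s per hop): 3466.67, 5466.67, 3186.67, 3.51304, 3200 μs; sum = 15323.5 μs.
End-to-end = 16400 μs.

16400 μs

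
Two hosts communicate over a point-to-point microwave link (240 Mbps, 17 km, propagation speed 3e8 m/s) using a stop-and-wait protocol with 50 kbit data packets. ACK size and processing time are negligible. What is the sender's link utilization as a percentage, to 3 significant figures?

64.8 %

t_tx = L/R = 50000/240000000 = 0.000208333 s.
t_prop = 17000/300000000 = 5.66667e-05 s; RTT = 0.000113333 s.
Cycle = t_tx + RTT = 0.000321667 s.
Utilization = t_tx / cycle = 0.000208333/0.000321667 = 64.8 %.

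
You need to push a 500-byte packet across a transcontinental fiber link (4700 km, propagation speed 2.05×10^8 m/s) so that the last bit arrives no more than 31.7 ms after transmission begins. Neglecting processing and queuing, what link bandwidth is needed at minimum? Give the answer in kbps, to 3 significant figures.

456 kbps

L = 4000 bits.
Propagation delay = 4700000 / 2.05e+08 = 22.9268 ms.
Transmission budget = 31.7 − 22.9268 = 8.77317 ms.
R ≥ L / t_tx = 4000 bits / 0.00877317 s = 456 kbps.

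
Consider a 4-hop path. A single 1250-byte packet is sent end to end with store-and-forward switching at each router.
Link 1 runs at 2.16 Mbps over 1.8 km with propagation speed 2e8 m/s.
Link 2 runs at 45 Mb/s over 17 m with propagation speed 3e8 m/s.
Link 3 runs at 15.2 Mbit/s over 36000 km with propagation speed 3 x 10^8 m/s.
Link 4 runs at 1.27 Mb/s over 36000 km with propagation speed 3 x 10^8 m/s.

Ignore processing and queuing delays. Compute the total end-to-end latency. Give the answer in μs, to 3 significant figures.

253000 μs

L = 1250 × 8 = 10000 bits.
Transmission delays (L/R per hop): 4629.63, 222.222, 657.895, 7874.02 μs; sum = 13383.8 μs.
Propagation delays (d/s per hop): 9, 0.0566667, 120000, 120000 μs; sum = 240009 μs.
End-to-end = 253000 μs.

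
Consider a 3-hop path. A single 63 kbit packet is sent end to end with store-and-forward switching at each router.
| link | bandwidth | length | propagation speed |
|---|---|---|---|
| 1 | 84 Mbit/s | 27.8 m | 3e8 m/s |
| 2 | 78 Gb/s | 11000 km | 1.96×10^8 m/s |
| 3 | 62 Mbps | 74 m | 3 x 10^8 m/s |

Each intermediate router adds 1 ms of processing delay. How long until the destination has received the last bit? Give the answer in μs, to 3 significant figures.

L = 63000 bits.
Transmission delays (L/R per hop): 750, 0.807692, 1016.13 μs; sum = 1766.94 μs.
Propagation delays (d/s per hop): 0.0926667, 56122.4, 0.246667 μs; sum = 56122.8 μs.
Processing at 2 router(s): 2 × 1 ms = 2000 μs.
End-to-end = 59900 μs.

59900 μs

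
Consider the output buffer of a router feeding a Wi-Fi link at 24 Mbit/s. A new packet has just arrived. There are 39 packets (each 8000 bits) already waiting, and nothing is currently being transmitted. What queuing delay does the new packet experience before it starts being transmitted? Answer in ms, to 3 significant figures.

Each queued packet: L/R = 8000/24000000 = 0.333333 ms.
39 queued → 13 ms.
Queuing delay = 13.0 ms.

13.0 ms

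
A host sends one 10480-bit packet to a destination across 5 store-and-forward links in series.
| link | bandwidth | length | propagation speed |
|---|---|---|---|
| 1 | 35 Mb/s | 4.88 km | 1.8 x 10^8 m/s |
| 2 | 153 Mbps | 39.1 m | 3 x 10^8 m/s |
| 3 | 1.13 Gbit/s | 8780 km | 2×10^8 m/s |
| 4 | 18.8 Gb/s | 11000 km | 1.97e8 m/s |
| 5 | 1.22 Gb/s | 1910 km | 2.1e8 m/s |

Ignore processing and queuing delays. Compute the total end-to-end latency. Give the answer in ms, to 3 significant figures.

Transmission delays (L/R per hop): 0.299429, 0.0684967, 0.00927434, 0.000557447, 0.00859016 ms; sum = 0.386347 ms.
Propagation delays (d/s per hop): 0.0271111, 0.000130333, 43.9, 55.8376, 9.09524 ms; sum = 108.86 ms.
End-to-end = 109 ms.

109 ms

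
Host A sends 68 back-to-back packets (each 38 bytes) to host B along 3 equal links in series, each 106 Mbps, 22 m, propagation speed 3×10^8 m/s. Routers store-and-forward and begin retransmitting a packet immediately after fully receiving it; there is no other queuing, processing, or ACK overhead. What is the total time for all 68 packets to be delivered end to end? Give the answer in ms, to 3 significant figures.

Per-hop transmission t_tx = L/R = 304/106000000 = 0.00286792 ms.
Per-hop propagation t_prop = 22/300000000 = 7.33333e-05 ms.
Pipeline fill: first packet needs 3·t_tx to clear all hops; remaining 67 packets each add one t_tx.
Total = (3+68-1)·t_tx + 3·t_prop = 70·0.00286792 + 3·7.33333e-05 = 0.201 ms.

0.201 ms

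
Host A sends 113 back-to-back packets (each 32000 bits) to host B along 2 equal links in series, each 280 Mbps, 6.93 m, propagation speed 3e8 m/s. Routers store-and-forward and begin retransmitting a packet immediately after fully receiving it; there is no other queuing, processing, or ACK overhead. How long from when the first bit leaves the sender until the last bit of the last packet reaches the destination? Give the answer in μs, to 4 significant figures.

Per-hop transmission t_tx = L/R = 32000/280000000 = 114.286 μs.
Per-hop propagation t_prop = 6.93/300000000 = 0.0231 μs.
Pipeline fill: first packet needs 2·t_tx to clear all hops; remaining 112 packets each add one t_tx.
Total = (2+113-1)·t_tx + 2·t_prop = 114·114.286 + 2·0.0231 = 13030 μs.

13030 μs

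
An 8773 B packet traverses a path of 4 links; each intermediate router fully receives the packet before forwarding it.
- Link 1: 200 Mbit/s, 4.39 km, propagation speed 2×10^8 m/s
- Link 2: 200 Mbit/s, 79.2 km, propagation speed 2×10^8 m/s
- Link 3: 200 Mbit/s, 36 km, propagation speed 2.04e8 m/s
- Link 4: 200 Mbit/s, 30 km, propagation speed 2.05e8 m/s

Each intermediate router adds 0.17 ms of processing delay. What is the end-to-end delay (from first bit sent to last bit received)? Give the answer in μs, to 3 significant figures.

L = 8773 × 8 = 70184 bits.
Transmission delay per hop = L/R = 70184/200000000 = 350.92 μs; 4 hops → 1403.68 μs.
Propagation delays (d/s per hop): 21.95, 396, 176.471, 146.341 μs; sum = 740.762 μs.
Processing at 3 router(s): 3 × 0.17 ms = 510 μs.
End-to-end = 2650 μs.

2650 μs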